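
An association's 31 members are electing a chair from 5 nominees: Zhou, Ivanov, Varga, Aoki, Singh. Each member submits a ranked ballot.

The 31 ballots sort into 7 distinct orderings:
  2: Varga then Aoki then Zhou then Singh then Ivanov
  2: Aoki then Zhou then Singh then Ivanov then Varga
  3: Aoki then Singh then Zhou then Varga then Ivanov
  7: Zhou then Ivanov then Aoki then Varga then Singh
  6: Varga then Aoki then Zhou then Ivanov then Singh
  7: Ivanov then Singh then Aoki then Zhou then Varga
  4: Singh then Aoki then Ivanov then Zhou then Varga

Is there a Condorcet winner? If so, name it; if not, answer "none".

Aoki

Pairwise majorities:
Zhou vs Ivanov: Zhou is ranked higher on 2+2+3+7+6 = 20 ballots, Ivanov on 11. Zhou wins 20–11.
Zhou vs Varga: 2+3+7+7+4 = 23 for Zhou, 8 for Varga — Zhou by 23–8.
Zhou vs Aoki: 7 for Zhou, 24 for Aoki — Aoki by 24–7.
Zhou vs Singh: 2+2+7+6 = 17 for Zhou, 14 for Singh — Zhou by 17–14.
Ivanov vs Varga: 2+7+7+4 = 20 for Ivanov, 11 for Varga — Ivanov by 20–11.
Ivanov vs Aoki: 7+7 = 14 for Ivanov, 17 for Aoki — Aoki by 17–14.
Ivanov vs Singh: 20 to 11, Ivanov.
Varga vs Aoki: 2+6 = 8 for Varga, 23 for Aoki — Aoki by 23–8.
Varga vs Singh: 15 to 16, Singh.
Aoki vs Singh: 2+2+3+7+6 = 20 for Aoki, 11 for Singh — Aoki by 20–11.
Only Aoki has no losses; Aoki is the Condorcet winner.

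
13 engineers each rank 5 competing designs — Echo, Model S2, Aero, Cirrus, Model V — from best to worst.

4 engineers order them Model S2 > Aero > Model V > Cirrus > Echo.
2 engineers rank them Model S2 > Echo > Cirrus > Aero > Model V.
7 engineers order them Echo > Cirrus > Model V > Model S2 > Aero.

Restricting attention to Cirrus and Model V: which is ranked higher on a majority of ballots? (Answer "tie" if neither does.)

Cirrus

Ballots ranking Cirrus above Model V: 2 + 7 = 9.
Ballots ranking Model V above Cirrus: 13 − 9 = 4.
Cirrus wins the head-to-head 9–4.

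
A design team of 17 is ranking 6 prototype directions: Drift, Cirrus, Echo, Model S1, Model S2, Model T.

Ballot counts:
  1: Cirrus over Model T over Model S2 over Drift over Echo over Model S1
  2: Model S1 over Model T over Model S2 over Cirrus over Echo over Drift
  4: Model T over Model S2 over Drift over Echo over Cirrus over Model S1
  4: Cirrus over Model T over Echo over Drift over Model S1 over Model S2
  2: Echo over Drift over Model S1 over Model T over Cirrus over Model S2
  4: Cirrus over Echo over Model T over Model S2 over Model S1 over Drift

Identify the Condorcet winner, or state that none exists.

Cirrus

Pairwise majorities:
Drift–Cirrus: Cirrus 11–6.
Drift vs Echo: 1+4 = 5 for Drift, 12 for Echo — Echo by 12–5.
Drift vs Model S1: 1+4+4+2 = 11 for Drift, 6 for Model S1 — Drift by 11–6.
Drift vs Model S2: Drift preferred on 4+2 = 6 ballots; Model S2 wins 11–6.
Drift–Model T: Model T 15–2.
Cirrus vs Echo: Cirrus is ranked higher on 1+2+4+4 = 11 ballots, Echo on 6. Cirrus wins 11–6.
Cirrus vs Model S1: Cirrus, 13–4.
Cirrus vs Model S2: Cirrus, 11–6.
Cirrus vs Model T: Cirrus is ranked higher on 1+4+4 = 9 ballots, Model T on 8. Cirrus wins 9–8.
Echo vs Model S1: 15 to 2, Echo.
Echo vs Model S2: Echo, 10–7.
Echo vs Model T: Echo is ranked higher on 2+4 = 6 ballots, Model T on 11. Model T wins 11–6.
Model S1–Model S2: Model S2 9–8.
Model S1 vs Model T: 4 to 13, Model T.
Model S2 vs Model T: Model S2 preferred on 0 ballots; Model T wins 17–0.
Only Cirrus has no losses; Cirrus is the Condorcet winner.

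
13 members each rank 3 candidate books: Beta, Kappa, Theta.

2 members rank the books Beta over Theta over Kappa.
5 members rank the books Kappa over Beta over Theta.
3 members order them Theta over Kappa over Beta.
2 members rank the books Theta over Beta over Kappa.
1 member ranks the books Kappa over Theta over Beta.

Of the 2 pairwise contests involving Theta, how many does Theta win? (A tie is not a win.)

1

Theta against each rival (13 members):
Theta vs Beta: Beta wins 7–6.
Theta vs Kappa: Theta wins 7–6.
Theta beats Kappa; loses to Beta — 1 pairwise win.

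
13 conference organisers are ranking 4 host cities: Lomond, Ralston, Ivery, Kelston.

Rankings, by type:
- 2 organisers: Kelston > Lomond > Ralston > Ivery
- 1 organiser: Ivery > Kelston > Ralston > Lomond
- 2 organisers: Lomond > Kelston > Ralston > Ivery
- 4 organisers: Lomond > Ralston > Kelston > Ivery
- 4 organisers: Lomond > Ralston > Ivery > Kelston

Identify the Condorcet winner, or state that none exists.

Pairwise majorities:
Lomond vs Ralston: Lomond, 12–1.
Lomond vs Ivery: Lomond wins 12–1.
Lomond–Kelston: Lomond 10–3.
Ralston vs Ivery: 12 to 1, Ralston.
Ralston vs Kelston: Ralston, 8–5.
Ivery vs Kelston: 1+4 = 5 for Ivery, 8 for Kelston — Kelston by 8–5.
Only Lomond has no losses; Lomond is the Condorcet winner.

Lomond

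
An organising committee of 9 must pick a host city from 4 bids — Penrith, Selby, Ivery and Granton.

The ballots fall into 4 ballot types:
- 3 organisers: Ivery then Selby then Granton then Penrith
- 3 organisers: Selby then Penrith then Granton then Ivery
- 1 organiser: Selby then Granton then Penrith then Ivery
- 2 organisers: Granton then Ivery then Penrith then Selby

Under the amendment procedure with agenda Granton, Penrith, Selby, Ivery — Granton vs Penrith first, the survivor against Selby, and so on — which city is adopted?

Ivery

Round 1: Granton vs Penrith — 6–3, Granton advances.
Round 2: Granton vs Selby — 2–7, Selby advances.
Round 3: Selby vs Ivery — 4–5, Ivery advances.
Ivery survives the agenda.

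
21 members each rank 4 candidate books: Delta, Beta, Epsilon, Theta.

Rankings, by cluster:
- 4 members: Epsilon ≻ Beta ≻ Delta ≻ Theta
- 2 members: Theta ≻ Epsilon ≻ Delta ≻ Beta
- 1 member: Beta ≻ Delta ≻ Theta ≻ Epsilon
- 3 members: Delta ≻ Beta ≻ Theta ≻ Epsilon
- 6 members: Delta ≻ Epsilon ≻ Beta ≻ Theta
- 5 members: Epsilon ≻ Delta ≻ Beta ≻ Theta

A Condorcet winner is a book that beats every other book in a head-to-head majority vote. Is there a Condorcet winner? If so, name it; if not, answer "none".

Check each pair by majority over 21 ballots:
Delta–Beta: Delta 16–5.
Delta vs Epsilon: 1+3+6 = 10 for Delta, 11 for Epsilon — Epsilon by 11–10.
Delta–Theta: Delta 19–2.
Beta vs Epsilon: 1+3 = 4 for Beta, 17 for Epsilon — Epsilon by 17–4.
Beta vs Theta: Beta preferred on 4+1+3+6+5 = 19 ballots; Beta wins 19–2.
Epsilon vs Theta: Epsilon is ranked higher on 4+6+5 = 15 ballots, Theta on 6. Epsilon wins 15–6.
Epsilon defeats every rival head-to-head and is the Condorcet winner.

Epsilon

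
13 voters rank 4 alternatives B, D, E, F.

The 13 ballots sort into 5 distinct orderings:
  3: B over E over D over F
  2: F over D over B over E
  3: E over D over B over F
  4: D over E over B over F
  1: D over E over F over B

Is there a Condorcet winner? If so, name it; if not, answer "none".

D

Check each pair by majority over 13 ballots:
B vs D: B preferred on 3 ballots; D wins 10–3.
B vs E: B preferred on 3+2 = 5 ballots; E wins 8–5.
B vs F: B preferred on 3+3+4 = 10 ballots; B wins 10–3.
D vs E: 2+4+1 = 7 for D, 6 for E — D by 7–6.
D–F: D 11–2.
E vs F: E preferred on 3+3+4+1 = 11 ballots; E wins 11–2.
D wins every pairwise contest, so D is the Condorcet winner.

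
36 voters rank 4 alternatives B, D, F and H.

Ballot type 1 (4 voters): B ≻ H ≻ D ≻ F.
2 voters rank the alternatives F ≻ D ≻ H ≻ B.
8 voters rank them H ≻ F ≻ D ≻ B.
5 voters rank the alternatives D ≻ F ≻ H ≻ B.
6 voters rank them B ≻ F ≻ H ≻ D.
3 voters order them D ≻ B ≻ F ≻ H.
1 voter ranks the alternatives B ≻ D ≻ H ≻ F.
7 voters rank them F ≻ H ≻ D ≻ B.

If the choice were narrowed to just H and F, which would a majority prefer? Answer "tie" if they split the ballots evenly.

F

Ballots ranking H above F: 4 + 8 + 1 = 13.
Ballots ranking F above H: 36 − 13 = 23.
F wins the head-to-head 23–13.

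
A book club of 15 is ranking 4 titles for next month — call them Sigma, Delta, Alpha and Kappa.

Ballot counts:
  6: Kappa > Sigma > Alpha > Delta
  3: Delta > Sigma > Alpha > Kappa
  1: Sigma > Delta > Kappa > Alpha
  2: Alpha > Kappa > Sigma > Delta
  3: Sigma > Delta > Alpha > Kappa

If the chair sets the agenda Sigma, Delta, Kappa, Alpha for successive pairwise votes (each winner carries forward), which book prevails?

Round 1: Sigma vs Delta — 12–3, Sigma advances.
Round 2: Sigma vs Kappa — 7–8, Kappa advances.
Round 3: Kappa vs Alpha — 7–8, Alpha advances.
Alpha survives the agenda.

Alpha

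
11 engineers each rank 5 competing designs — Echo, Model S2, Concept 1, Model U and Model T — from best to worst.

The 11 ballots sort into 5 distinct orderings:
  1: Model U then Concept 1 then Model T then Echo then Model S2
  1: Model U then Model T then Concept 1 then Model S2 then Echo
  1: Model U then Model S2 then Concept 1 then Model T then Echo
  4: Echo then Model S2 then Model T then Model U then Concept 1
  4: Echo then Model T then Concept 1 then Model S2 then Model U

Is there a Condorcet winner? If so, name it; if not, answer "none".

Pairwise majorities:
Echo vs Model S2: Echo wins 9–2.
Echo vs Concept 1: Echo, 8–3.
Echo vs Model U: Echo wins 8–3.
Echo vs Model T: Echo, 8–3.
Model S2 vs Concept 1: Concept 1 wins 6–5.
Model S2–Model U: Model S2 8–3.
Model S2 vs Model T: Model T, 6–5.
Concept 1 vs Model U: Model U, 7–4.
Concept 1 vs Model T: Model T wins 9–2.
Model U–Model T: Model T 8–3.
Echo wins every pairwise contest, so Echo is the Condorcet winner.

Echo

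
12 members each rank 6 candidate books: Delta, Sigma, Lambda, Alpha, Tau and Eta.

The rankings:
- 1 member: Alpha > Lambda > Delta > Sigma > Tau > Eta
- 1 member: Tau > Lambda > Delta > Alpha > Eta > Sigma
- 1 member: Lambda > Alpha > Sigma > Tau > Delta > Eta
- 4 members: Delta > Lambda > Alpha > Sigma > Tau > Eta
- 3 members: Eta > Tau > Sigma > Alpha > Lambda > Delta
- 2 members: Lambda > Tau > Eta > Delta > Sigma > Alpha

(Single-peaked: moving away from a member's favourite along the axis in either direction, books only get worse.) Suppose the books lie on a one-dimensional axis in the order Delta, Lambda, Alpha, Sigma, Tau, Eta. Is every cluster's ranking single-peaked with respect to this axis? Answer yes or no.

Axis positions: Delta=1, Lambda=2, Alpha=3, Sigma=4, Tau=5, Eta=6.
Cluster 1 (peak Alpha at position 3): ranking walks positions 3-2-1-4-5-6, expanding outward from the peak — single-peaked.
Cluster 2: ranking walks positions 5-2-1-3-6-4; Lambda is ranked above Sigma even though Sigma lies between Lambda and the peak Tau on the axis — preferences dip and rise again. Not single-peaked.
Cluster 3 (peak Lambda at position 2): ranking walks positions 2-3-4-5-1-6, expanding outward from the peak — single-peaked.
Cluster 4 (peak Delta at position 1): ranking walks positions 1-2-3-4-5-6, expanding outward from the peak — single-peaked.
Cluster 5 (peak Eta at position 6): ranking walks positions 6-5-4-3-2-1, expanding outward from the peak — single-peaked.
Cluster 6: ranking walks positions 2-5-6-1-4-3; Tau is ranked above Alpha even though Alpha lies between Tau and the peak Lambda on the axis — preferences dip and rise again. Not single-peaked.
Cluster 2 violates single-peakedness, so the profile is not single-peaked on this axis.

no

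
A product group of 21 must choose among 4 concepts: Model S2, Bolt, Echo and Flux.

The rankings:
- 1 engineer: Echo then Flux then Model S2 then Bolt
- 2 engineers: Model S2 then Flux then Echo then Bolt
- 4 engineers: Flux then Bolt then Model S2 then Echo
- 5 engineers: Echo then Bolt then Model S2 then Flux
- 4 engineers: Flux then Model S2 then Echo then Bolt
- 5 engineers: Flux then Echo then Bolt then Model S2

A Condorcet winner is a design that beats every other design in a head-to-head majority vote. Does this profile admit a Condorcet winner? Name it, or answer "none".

Flux

Check each pair by majority over 21 ballots:
Model S2 vs Bolt: Bolt, 14–7.
Model S2 vs Echo: 2+4+4 = 10 for Model S2, 11 for Echo — Echo by 11–10.
Model S2 vs Flux: Flux wins 14–7.
Bolt vs Echo: Echo wins 17–4.
Bolt vs Flux: Flux wins 16–5.
Echo–Flux: Flux 15–6.
Flux beats each of Model S2, Bolt, Echo — Flux is the Condorcet winner.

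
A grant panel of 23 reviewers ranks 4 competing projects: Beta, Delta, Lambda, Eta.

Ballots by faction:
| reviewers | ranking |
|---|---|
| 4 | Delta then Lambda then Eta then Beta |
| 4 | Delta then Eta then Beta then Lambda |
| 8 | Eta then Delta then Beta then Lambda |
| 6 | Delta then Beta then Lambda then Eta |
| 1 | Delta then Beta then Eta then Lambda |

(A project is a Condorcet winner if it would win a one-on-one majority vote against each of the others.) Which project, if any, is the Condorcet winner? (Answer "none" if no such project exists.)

Head-to-head results (23 reviewers):
Beta vs Delta: Delta wins 23–0.
Beta vs Lambda: 4+8+6+1 = 19 for Beta, 4 for Lambda — Beta by 19–4.
Beta–Eta: Eta 16–7.
Delta vs Lambda: Delta wins 23–0.
Delta vs Eta: Delta preferred on 4+4+6+1 = 15 ballots; Delta wins 15–8.
Lambda–Eta: Eta 13–10.
Delta defeats every rival head-to-head and is the Condorcet winner.

Delta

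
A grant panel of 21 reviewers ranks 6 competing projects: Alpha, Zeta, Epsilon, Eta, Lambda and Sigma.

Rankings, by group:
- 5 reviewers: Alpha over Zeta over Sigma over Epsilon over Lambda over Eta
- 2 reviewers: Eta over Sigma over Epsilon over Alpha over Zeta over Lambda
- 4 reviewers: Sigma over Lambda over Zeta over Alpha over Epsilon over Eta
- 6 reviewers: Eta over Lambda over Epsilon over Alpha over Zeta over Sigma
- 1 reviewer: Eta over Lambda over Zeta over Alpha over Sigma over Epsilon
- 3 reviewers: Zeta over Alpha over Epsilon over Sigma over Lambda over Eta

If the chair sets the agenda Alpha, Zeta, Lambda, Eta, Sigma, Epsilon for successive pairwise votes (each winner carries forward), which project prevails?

Sigma

Round 1: Alpha vs Zeta — 13–8, Alpha advances.
Round 2: Alpha vs Lambda — 10–11, Lambda advances.
Round 3: Lambda vs Eta — 12–9, Lambda advances.
Round 4: Lambda vs Sigma — 7–14, Sigma advances.
Round 5: Sigma vs Epsilon — 12–9, Sigma advances.
The agenda winner is Sigma.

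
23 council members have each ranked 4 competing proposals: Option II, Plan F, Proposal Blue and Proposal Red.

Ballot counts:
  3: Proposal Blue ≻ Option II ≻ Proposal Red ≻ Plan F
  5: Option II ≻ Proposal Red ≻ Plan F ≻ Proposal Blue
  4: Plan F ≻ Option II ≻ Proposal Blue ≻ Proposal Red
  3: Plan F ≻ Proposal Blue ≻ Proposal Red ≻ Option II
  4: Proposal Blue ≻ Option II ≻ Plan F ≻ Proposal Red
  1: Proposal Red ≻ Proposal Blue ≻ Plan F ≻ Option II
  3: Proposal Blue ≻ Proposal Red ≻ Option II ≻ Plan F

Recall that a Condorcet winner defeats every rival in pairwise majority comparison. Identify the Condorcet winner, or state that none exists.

Head-to-head results (23 council members):
Option II–Plan F: Option II 15–8.
Option II vs Proposal Blue: 5+4 = 9 for Option II, 14 for Proposal Blue — Proposal Blue by 14–9.
Option II–Proposal Red: Option II 16–7.
Plan F vs Proposal Blue: Plan F, 12–11.
Plan F vs Proposal Red: Proposal Red, 12–11.
Proposal Blue vs Proposal Red: Proposal Blue is ranked higher on 3+4+3+4+3 = 17 ballots, Proposal Red on 6. Proposal Blue wins 17–6.
No option is unbeaten: Option II loses to Proposal Blue; Plan F loses to Option II; Proposal Blue loses to Plan F; Proposal Red loses to Option II. In particular Option II > Plan F > Proposal Blue > Option II is a majority cycle — no Condorcet winner exists.

none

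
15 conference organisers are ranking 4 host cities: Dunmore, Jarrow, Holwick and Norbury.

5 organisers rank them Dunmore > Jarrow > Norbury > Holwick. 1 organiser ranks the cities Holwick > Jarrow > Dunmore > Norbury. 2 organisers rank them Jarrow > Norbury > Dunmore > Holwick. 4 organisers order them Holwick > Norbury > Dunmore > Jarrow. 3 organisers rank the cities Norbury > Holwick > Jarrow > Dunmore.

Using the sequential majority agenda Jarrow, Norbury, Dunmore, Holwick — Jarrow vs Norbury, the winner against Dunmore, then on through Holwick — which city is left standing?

Round 1: Jarrow vs Norbury — 8–7, Jarrow advances.
Round 2: Jarrow vs Dunmore — 6–9, Dunmore advances.
Round 3: Dunmore vs Holwick — 7–8, Holwick advances.
The agenda winner is Holwick.

Holwick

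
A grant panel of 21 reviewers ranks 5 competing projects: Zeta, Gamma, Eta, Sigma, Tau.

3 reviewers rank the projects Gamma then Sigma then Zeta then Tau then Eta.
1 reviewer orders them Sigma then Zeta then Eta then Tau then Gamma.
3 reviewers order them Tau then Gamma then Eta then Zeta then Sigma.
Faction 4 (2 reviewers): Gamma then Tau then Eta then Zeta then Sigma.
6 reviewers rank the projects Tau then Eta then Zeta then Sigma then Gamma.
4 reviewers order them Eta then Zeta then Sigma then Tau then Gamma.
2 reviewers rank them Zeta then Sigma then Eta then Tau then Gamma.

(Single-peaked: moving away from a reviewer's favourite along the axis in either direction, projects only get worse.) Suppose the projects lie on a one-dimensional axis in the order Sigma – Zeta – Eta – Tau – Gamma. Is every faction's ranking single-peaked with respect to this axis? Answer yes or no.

no

Axis positions: Sigma=1, Zeta=2, Eta=3, Tau=4, Gamma=5.
Faction 1: ranking walks positions 5-1-2-4-3; Sigma is ranked above Tau even though Tau lies between Sigma and the peak Gamma on the axis — preferences dip and rise again. Not single-peaked.
Faction 2 (peak Sigma at position 1): ranking walks positions 1-2-3-4-5, expanding outward from the peak — single-peaked.
Faction 3 (peak Tau at position 4): ranking walks positions 4-5-3-2-1, expanding outward from the peak — single-peaked.
Faction 4 (peak Gamma at position 5): ranking walks positions 5-4-3-2-1, expanding outward from the peak — single-peaked.
Faction 5 (peak Tau at position 4): ranking walks positions 4-3-2-1-5, expanding outward from the peak — single-peaked.
Faction 6 (peak Eta at position 3): ranking walks positions 3-2-1-4-5, expanding outward from the peak — single-peaked.
Faction 7 (peak Zeta at position 2): ranking walks positions 2-1-3-4-5, expanding outward from the peak — single-peaked.
Faction 1 violates single-peakedness, so the profile is not single-peaked on this axis.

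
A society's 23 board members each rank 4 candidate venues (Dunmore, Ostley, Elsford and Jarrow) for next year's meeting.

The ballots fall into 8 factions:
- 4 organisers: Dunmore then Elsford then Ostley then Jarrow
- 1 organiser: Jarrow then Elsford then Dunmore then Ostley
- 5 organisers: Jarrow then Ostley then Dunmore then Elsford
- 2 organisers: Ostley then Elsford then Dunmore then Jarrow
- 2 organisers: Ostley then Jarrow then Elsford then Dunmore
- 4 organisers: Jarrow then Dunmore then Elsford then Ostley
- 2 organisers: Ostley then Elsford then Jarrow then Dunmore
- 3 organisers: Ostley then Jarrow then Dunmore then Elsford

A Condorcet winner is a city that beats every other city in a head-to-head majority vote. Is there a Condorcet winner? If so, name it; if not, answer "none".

Ostley

Pairwise majorities:
Dunmore vs Ostley: 9 to 14, Ostley.
Dunmore vs Elsford: Dunmore preferred on 4+5+4+3 = 16 ballots; Dunmore wins 16–7.
Dunmore vs Jarrow: Dunmore is ranked higher on 4+2 = 6 ballots, Jarrow on 17. Jarrow wins 17–6.
Ostley vs Elsford: 5+2+2+2+3 = 14 for Ostley, 9 for Elsford — Ostley by 14–9.
Ostley vs Jarrow: 4+2+2+2+3 = 13 for Ostley, 10 for Jarrow — Ostley by 13–10.
Elsford vs Jarrow: 4+2+2 = 8 for Elsford, 15 for Jarrow — Jarrow by 15–8.
Ostley wins every pairwise contest, so Ostley is the Condorcet winner.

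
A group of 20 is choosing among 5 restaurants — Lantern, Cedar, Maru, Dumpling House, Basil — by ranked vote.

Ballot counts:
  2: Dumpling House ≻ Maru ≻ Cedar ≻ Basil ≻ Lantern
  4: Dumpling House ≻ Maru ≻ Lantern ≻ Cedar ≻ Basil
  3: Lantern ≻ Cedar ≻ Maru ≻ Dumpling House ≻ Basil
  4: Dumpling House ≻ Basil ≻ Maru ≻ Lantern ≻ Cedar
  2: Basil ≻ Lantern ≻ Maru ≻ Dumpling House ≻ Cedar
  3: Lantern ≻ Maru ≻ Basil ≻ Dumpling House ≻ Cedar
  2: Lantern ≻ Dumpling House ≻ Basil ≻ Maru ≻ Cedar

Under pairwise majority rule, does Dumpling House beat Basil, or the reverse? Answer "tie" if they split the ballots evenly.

Ballots ranking Dumpling House above Basil: 2 + 4 + 3 + 4 + 2 = 15.
Ballots ranking Basil above Dumpling House: 20 − 15 = 5.
Dumpling House wins the head-to-head 15–5.

Dumpling House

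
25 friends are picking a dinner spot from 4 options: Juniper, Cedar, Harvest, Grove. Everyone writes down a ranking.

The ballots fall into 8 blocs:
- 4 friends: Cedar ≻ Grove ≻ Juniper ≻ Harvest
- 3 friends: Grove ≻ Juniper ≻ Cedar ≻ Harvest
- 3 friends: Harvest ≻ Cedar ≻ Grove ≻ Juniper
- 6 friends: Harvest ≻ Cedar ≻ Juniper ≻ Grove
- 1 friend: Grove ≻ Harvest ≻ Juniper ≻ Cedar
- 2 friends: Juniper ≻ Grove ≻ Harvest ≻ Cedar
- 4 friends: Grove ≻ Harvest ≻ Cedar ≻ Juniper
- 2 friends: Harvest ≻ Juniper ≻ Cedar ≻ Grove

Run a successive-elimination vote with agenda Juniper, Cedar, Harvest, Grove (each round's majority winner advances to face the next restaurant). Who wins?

Grove

Round 1: Juniper vs Cedar — 8–17, Cedar advances.
Round 2: Cedar vs Harvest — 7–18, Harvest advances.
Round 3: Harvest vs Grove — 11–14, Grove advances.
Grove survives the agenda.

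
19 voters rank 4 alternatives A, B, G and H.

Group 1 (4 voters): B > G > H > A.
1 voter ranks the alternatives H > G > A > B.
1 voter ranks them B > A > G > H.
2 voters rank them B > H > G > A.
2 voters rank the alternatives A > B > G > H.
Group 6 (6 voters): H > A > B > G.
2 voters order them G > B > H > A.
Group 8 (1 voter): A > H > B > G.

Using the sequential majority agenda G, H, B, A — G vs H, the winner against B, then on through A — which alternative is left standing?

A

Round 1: G vs H — 9–10, H advances.
Round 2: H vs B — 8–11, B advances.
Round 3: B vs A — 9–10, A advances.
The agenda winner is A.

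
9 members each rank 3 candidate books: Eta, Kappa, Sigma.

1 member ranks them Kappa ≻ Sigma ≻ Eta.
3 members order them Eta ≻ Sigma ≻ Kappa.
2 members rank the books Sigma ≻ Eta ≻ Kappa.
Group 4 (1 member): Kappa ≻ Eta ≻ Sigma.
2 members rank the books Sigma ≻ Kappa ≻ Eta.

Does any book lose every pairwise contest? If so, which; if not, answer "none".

Kappa

Pairwise majorities:
Eta vs Kappa: Eta wins 5–4.
Eta–Sigma: Sigma 5–4.
Kappa–Sigma: Sigma 7–2.
Only Kappa has no wins; Kappa is the Condorcet loser.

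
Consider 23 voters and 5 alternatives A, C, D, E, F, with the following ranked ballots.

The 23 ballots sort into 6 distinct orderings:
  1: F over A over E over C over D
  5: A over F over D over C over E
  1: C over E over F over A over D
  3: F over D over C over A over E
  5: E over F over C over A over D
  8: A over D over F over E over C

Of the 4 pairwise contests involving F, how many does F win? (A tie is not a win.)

F against each rival (23 voters):
F–A: A 13–10.
F vs C: F, 22–1.
F vs D: F, 15–8.
F vs E: 17 to 6, F.
F beats C, D, E; loses to A — 3 pairwise wins.

3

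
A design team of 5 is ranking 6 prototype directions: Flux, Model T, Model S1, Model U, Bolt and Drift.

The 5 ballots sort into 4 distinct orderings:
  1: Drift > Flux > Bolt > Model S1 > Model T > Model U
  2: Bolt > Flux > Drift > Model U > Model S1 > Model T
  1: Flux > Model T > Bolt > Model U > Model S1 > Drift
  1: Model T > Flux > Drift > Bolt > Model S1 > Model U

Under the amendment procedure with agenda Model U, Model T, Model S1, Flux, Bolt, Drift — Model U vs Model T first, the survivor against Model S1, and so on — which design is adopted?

Round 1: Model U vs Model T — 2–3, Model T advances.
Round 2: Model T vs Model S1 — 2–3, Model S1 advances.
Round 3: Model S1 vs Flux — 0–5, Flux advances.
Round 4: Flux vs Bolt — 3–2, Flux advances.
Round 5: Flux vs Drift — 4–1, Flux advances.
Flux survives the agenda.

Flux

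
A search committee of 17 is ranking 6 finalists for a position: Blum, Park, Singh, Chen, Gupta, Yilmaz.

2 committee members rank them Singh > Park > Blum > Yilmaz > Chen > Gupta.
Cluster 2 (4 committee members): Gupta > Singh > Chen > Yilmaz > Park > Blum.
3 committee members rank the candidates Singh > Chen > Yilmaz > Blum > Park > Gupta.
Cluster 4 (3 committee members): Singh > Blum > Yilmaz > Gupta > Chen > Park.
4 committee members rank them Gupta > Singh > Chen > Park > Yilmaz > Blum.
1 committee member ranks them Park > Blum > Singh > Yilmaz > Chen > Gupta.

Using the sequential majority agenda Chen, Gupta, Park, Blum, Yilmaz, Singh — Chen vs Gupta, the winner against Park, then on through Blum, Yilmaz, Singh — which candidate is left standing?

Round 1: Chen vs Gupta — 6–11, Gupta advances.
Round 2: Gupta vs Park — 11–6, Gupta advances.
Round 3: Gupta vs Blum — 8–9, Blum advances.
Round 4: Blum vs Yilmaz — 6–11, Yilmaz advances.
Round 5: Yilmaz vs Singh — 0–17, Singh advances.
Singh survives the agenda.

Singh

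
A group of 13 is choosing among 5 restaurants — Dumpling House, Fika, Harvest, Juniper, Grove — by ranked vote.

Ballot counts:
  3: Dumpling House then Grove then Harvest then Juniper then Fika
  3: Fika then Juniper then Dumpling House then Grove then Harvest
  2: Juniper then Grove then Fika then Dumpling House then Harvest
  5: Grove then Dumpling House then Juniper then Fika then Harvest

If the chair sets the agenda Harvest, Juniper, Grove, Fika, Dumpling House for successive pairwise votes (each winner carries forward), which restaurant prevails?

Grove

Round 1: Harvest vs Juniper — 3–10, Juniper advances.
Round 2: Juniper vs Grove — 5–8, Grove advances.
Round 3: Grove vs Fika — 10–3, Grove advances.
Round 4: Grove vs Dumpling House — 7–6, Grove advances.
Grove survives the agenda.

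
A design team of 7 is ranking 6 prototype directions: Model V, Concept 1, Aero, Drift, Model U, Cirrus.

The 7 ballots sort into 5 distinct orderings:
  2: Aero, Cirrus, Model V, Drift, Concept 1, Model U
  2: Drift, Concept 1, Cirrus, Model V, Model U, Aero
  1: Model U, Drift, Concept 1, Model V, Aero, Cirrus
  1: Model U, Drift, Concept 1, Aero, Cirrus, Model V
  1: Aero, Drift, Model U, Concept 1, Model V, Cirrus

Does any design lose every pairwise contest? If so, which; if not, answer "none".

none

Pairwise majorities:
Model V vs Concept 1: Model V preferred on 2 ballots; Concept 1 wins 5–2.
Model V vs Aero: Aero, 4–3.
Model V vs Drift: 2 to 5, Drift.
Model V vs Model U: Model V wins 4–3.
Model V vs Cirrus: Cirrus, 5–2.
Concept 1–Aero: Concept 1 4–3.
Concept 1 vs Drift: Concept 1 preferred on 0 ballots; Drift wins 7–0.
Concept 1 vs Model U: 2+2 = 4 for Concept 1, 3 for Model U — Concept 1 by 4–3.
Concept 1 vs Cirrus: Concept 1 wins 5–2.
Aero vs Drift: Aero preferred on 2+1 = 3 ballots; Drift wins 4–3.
Aero vs Model U: Model U wins 4–3.
Aero vs Cirrus: 2+1+1+1 = 5 for Aero, 2 for Cirrus — Aero by 5–2.
Drift–Model U: Drift 5–2.
Drift vs Cirrus: Drift preferred on 2+1+1+1 = 5 ballots; Drift wins 5–2.
Model U vs Cirrus: Model U preferred on 1+1+1 = 3 ballots; Cirrus wins 4–3.
No design is winless: Model V beats Model U; Concept 1 beats Model V; Aero beats Model V; Drift beats Model V; Model U beats Aero; Cirrus beats Model V. There is no Condorcet loser.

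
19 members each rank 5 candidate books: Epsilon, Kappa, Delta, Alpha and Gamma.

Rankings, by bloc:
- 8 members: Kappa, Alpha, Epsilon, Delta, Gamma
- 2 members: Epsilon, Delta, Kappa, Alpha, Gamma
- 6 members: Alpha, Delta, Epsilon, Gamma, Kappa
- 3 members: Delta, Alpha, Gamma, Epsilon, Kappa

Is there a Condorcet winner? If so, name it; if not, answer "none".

Check each pair by majority over 19 ballots:
Epsilon vs Kappa: Epsilon wins 11–8.
Epsilon vs Delta: 10 to 9, Epsilon.
Epsilon vs Alpha: 2 for Epsilon, 17 for Alpha — Alpha by 17–2.
Epsilon vs Gamma: 8+2+6 = 16 for Epsilon, 3 for Gamma — Epsilon by 16–3.
Kappa vs Delta: Kappa preferred on 8 ballots; Delta wins 11–8.
Kappa vs Alpha: Kappa, 10–9.
Kappa vs Gamma: Kappa wins 10–9.
Delta–Alpha: Alpha 14–5.
Delta vs Gamma: Delta is ranked higher on 8+2+6+3 = 19 ballots, Gamma on 0. Delta wins 19–0.
Alpha vs Gamma: Alpha, 19–0.
Every book loses at least once (Epsilon loses to Alpha; Kappa loses to Epsilon; Delta loses to Epsilon; Alpha loses to Kappa; Gamma loses to Epsilon). The majority relation contains the cycle Epsilon → Kappa → Alpha → Epsilon, so there is no Condorcet winner.

none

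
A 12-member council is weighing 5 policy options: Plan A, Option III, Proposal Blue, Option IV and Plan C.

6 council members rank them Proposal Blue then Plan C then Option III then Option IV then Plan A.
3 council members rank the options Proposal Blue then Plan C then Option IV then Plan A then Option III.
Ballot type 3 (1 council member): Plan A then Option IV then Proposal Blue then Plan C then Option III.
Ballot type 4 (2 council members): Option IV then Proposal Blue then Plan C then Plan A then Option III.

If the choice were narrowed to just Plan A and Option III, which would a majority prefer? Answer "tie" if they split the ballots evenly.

tie

Ballots ranking Plan A above Option III: 3 + 1 + 2 = 6.
Ballots ranking Option III above Plan A: 12 − 6 = 6.
6–6: the pair ties.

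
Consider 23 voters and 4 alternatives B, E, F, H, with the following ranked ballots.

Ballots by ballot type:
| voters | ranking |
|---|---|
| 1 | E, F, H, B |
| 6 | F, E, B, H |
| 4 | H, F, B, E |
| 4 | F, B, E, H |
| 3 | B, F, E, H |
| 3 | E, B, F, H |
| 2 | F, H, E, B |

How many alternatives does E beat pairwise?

E against each rival (23 voters):
E vs B: E wins 12–11.
E vs F: F wins 19–4.
E vs H: 1+6+4+3+3 = 17 for E, 6 for H — E by 17–6.
E beats B, H; loses to F — 2 pairwise wins.

2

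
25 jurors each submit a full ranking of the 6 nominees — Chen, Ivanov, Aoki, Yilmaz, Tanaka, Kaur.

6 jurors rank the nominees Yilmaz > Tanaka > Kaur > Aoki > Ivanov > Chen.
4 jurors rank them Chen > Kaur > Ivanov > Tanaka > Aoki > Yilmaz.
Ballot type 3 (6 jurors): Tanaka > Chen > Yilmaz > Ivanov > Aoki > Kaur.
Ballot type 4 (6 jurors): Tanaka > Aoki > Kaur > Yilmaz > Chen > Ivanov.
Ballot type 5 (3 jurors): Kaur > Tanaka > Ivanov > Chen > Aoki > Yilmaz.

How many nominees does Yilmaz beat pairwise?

1

Yilmaz against each rival (25 jurors):
Yilmaz vs Chen: Chen wins 13–12.
Yilmaz vs Ivanov: Yilmaz preferred on 6+6+6 = 18 ballots; Yilmaz wins 18–7.
Yilmaz vs Aoki: Yilmaz preferred on 6+6 = 12 ballots; Aoki wins 13–12.
Yilmaz vs Tanaka: Tanaka, 19–6.
Yilmaz vs Kaur: Yilmaz preferred on 6+6 = 12 ballots; Kaur wins 13–12.
Yilmaz beats Ivanov; loses to Chen, Aoki, Tanaka, Kaur — 1 pairwise win.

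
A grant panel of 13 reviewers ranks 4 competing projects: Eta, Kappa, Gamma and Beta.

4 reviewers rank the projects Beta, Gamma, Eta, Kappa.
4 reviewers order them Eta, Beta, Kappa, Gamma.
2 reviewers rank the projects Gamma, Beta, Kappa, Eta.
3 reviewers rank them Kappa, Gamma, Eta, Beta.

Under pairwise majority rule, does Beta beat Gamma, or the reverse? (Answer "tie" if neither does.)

Ballots ranking Beta above Gamma: 4 + 4 = 8.
Ballots ranking Gamma above Beta: 13 − 8 = 5.
Beta wins the head-to-head 8–5.

Beta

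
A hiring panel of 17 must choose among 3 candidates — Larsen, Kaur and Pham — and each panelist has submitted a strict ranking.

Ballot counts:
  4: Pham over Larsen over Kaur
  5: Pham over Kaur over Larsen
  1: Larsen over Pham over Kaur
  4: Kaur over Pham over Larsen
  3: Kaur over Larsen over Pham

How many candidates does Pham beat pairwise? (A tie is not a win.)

2

Pham against each rival (17 committee members):
Pham vs Larsen: Pham wins 13–4.
Pham vs Kaur: Pham, 10–7.
Pham beats Larsen, Kaur — 2 pairwise wins.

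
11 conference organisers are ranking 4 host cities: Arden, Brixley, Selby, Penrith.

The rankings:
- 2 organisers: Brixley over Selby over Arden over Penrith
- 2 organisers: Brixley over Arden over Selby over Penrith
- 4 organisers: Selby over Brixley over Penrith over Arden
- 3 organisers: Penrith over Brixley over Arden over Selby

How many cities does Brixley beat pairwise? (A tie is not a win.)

3

Brixley against each rival (11 organisers):
Brixley vs Arden: Brixley preferred on 2+2+4+3 = 11 ballots; Brixley wins 11–0.
Brixley vs Selby: Brixley preferred on 2+2+3 = 7 ballots; Brixley wins 7–4.
Brixley vs Penrith: Brixley is ranked higher on 2+2+4 = 8 ballots, Penrith on 3. Brixley wins 8–3.
Brixley beats Arden, Selby, Penrith — 3 pairwise wins.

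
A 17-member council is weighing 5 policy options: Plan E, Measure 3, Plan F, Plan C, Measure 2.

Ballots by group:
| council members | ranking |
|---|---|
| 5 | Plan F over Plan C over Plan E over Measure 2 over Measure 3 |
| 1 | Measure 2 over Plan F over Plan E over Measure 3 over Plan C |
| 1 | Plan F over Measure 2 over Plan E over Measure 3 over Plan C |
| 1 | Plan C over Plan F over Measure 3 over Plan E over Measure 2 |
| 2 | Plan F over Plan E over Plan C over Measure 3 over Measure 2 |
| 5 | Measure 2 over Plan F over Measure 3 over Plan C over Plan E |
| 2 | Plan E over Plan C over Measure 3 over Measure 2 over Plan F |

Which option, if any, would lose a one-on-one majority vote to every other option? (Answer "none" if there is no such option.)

Pairwise majorities:
Plan E vs Measure 3: 11 to 6, Plan E.
Plan E vs Plan F: 2 to 15, Plan F.
Plan E vs Plan C: 6 to 11, Plan C.
Plan E vs Measure 2: Plan E preferred on 5+1+2+2 = 10 ballots; Plan E wins 10–7.
Measure 3 vs Plan F: Plan F wins 15–2.
Measure 3 vs Plan C: Measure 3 preferred on 1+1+5 = 7 ballots; Plan C wins 10–7.
Measure 3 vs Measure 2: 5 to 12, Measure 2.
Plan F vs Plan C: 5+1+1+2+5 = 14 for Plan F, 3 for Plan C — Plan F by 14–3.
Plan F vs Measure 2: Plan F, 9–8.
Plan C vs Measure 2: Plan C wins 10–7.
Measure 3 is beaten in every head-to-head and is the Condorcet loser.

Measure 3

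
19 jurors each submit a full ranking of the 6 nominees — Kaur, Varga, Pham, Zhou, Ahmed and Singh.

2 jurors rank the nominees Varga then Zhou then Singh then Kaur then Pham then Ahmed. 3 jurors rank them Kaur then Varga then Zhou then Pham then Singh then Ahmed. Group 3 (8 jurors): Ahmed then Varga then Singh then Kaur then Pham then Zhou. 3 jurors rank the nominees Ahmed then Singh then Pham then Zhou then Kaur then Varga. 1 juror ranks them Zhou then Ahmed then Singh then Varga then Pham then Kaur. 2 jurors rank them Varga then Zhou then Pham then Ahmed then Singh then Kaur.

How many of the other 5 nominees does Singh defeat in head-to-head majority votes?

Singh against each rival (19 jurors):
Singh vs Kaur: Singh, 16–3.
Singh vs Varga: Singh is ranked higher on 3+1 = 4 ballots, Varga on 15. Varga wins 15–4.
Singh vs Pham: Singh, 14–5.
Singh vs Zhou: Singh, 11–8.
Singh vs Ahmed: Singh is ranked higher on 2+3 = 5 ballots, Ahmed on 14. Ahmed wins 14–5.
Singh beats Kaur, Pham, Zhou; loses to Varga, Ahmed — 3 pairwise wins.

3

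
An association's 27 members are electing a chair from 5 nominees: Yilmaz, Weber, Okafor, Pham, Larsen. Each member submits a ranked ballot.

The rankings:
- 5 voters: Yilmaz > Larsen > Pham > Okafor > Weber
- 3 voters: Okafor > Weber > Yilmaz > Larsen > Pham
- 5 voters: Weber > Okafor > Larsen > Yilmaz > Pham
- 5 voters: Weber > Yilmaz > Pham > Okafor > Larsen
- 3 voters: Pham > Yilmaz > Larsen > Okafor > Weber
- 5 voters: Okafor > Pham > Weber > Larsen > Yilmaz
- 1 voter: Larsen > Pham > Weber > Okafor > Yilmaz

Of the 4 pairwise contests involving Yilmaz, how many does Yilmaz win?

Yilmaz against each rival (27 voters):
Yilmaz vs Weber: Weber, 19–8.
Yilmaz vs Okafor: Okafor, 14–13.
Yilmaz vs Pham: Yilmaz, 18–9.
Yilmaz–Larsen: Yilmaz 16–11.
Yilmaz beats Pham, Larsen; loses to Weber, Okafor — 2 pairwise wins.

2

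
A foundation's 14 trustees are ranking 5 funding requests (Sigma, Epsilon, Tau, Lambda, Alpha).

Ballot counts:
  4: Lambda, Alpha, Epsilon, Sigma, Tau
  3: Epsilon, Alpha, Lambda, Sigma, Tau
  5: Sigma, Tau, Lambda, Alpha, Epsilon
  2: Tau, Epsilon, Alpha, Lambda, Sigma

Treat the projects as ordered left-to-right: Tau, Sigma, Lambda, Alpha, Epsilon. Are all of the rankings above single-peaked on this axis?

no

Axis positions: Tau=1, Sigma=2, Lambda=3, Alpha=4, Epsilon=5.
Group 1 (peak Lambda at position 3): ranking walks positions 3-4-5-2-1, expanding outward from the peak — single-peaked.
Group 2 (peak Epsilon at position 5): ranking walks positions 5-4-3-2-1, expanding outward from the peak — single-peaked.
Group 3 (peak Sigma at position 2): ranking walks positions 2-1-3-4-5, expanding outward from the peak — single-peaked.
Group 4: ranking walks positions 1-5-4-3-2; Epsilon is ranked above Sigma even though Sigma lies between Epsilon and the peak Tau on the axis — preferences dip and rise again. Not single-peaked.
Group 4 violates single-peakedness, so the profile is not single-peaked on this axis.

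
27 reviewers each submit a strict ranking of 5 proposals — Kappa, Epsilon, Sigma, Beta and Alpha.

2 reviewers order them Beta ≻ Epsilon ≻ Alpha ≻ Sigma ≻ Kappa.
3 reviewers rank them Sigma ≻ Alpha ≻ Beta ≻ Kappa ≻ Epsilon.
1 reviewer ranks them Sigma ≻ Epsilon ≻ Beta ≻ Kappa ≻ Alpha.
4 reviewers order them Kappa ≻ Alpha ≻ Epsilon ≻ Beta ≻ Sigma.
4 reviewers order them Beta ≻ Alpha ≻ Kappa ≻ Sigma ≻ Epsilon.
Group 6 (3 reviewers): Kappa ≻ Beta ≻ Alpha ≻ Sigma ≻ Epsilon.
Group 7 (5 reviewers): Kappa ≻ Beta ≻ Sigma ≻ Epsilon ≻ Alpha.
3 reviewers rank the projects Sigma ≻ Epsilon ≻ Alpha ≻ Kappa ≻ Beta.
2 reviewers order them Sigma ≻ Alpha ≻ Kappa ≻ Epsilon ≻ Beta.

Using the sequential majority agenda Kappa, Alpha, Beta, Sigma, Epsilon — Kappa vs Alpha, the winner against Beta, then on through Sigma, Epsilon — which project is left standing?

Beta

Round 1: Kappa vs Alpha — 13–14, Alpha advances.
Round 2: Alpha vs Beta — 12–15, Beta advances.
Round 3: Beta vs Sigma — 18–9, Beta advances.
Round 4: Beta vs Epsilon — 17–10, Beta advances.
The agenda winner is Beta.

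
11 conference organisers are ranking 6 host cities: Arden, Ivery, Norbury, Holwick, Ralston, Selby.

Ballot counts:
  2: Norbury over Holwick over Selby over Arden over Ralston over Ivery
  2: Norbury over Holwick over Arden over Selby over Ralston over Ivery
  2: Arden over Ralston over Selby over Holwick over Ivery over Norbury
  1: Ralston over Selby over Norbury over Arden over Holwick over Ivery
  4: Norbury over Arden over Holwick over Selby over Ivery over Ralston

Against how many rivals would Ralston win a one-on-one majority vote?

Ralston against each rival (11 organisers):
Ralston vs Arden: Ralston preferred on 1 ballot; Arden wins 10–1.
Ralston vs Ivery: Ralston wins 7–4.
Ralston vs Norbury: Norbury wins 8–3.
Ralston–Holwick: Holwick 8–3.
Ralston vs Selby: 3 to 8, Selby.
Ralston beats Ivery; loses to Arden, Norbury, Holwick, Selby — 1 pairwise win.

1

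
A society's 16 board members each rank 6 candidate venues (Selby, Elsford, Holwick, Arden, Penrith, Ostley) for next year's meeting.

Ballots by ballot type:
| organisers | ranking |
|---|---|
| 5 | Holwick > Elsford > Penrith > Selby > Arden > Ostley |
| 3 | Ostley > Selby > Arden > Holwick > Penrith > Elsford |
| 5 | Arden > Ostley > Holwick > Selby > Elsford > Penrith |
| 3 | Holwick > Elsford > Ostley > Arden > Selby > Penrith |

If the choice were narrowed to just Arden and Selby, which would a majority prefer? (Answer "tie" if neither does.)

tie

Ballots ranking Arden above Selby: 5 + 3 = 8.
Ballots ranking Selby above Arden: 16 − 8 = 8.
8–8: the pair ties.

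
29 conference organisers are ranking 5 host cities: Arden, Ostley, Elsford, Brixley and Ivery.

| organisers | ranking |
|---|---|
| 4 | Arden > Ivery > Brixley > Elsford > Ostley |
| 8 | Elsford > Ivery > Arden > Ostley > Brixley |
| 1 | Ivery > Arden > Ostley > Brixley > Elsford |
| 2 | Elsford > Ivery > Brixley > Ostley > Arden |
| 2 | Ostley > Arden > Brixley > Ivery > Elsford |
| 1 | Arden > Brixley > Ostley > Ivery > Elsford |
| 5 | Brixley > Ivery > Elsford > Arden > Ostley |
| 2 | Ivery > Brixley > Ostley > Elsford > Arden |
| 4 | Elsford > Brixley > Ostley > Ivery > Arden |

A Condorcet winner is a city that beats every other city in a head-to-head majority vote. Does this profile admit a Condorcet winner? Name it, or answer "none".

Ivery

Pairwise majorities:
Arden vs Ostley: Arden, 19–10.
Arden vs Elsford: Elsford wins 21–8.
Arden vs Brixley: Arden, 16–13.
Arden–Ivery: Ivery 22–7.
Ostley vs Elsford: Elsford, 23–6.
Ostley–Brixley: Brixley 18–11.
Ostley vs Ivery: Ivery wins 22–7.
Elsford vs Brixley: Brixley wins 15–14.
Elsford vs Ivery: Ivery, 15–14.
Brixley vs Ivery: Ivery, 17–12.
Ivery beats each of Arden, Ostley, Elsford, Brixley — Ivery is the Condorcet winner.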